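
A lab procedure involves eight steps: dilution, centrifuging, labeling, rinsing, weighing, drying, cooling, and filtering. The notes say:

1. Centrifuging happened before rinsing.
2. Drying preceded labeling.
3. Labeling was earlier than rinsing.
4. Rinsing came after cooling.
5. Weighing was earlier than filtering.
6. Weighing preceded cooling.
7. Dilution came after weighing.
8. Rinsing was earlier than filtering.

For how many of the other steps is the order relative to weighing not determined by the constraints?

Forced after weighing: cooling, dilution, filtering, and rinsing.
That leaves centrifuging, drying, and labeling with no forced order relative to weighing — 3.

3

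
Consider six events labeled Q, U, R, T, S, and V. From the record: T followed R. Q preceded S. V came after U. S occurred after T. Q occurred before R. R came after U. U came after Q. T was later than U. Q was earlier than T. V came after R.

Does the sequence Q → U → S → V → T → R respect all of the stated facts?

The constraints require R before V, but in the proposed sequence V appears ahead of R. That one violation is enough.

no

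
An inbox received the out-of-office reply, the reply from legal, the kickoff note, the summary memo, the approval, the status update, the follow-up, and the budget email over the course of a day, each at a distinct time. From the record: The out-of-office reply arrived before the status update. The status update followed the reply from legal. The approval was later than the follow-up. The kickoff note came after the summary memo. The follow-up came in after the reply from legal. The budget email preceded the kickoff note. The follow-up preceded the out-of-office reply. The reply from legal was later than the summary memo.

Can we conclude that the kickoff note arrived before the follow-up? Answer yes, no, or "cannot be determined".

cannot be determined

No chain of stated constraints runs from the kickoff note to the follow-up, and none runs from the follow-up to the kickoff note either.
So the relative order of the kickoff note and the follow-up is not fixed by the given facts.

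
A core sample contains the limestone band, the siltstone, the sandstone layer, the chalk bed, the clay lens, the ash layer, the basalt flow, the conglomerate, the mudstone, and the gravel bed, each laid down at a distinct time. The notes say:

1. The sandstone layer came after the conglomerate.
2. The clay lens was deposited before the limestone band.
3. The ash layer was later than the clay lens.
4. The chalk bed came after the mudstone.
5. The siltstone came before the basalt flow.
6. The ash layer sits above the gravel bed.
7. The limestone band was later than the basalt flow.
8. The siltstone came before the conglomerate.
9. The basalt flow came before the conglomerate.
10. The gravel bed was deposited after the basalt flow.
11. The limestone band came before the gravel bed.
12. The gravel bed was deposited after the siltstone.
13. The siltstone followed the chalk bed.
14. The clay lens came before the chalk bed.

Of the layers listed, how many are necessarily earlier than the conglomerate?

5

Directly stated before the conglomerate: the basalt flow and the siltstone.
The chalk bed reaches the conglomerate via the chalk bed → the siltstone → the conglomerate.
The clay lens reaches the conglomerate via the clay lens → the chalk bed → the siltstone → the conglomerate.
The mudstone reaches the conglomerate via the mudstone → the chalk bed → the siltstone → the conglomerate.
No chain forces the ash layer (or any of the others) ahead of the conglomerate.
That's the basalt flow, the chalk bed, the clay lens, the mudstone, and the siltstone — 5 in all.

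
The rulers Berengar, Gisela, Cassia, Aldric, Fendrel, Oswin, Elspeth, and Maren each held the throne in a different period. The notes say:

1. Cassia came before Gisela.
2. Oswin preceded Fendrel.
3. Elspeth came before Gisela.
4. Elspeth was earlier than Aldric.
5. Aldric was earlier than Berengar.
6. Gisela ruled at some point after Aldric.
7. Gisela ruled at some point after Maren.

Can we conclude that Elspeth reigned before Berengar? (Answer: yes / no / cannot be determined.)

yes

Chain the constraints: Elspeth → Aldric → Berengar. Each link is directly stated, so Elspeth comes before Berengar.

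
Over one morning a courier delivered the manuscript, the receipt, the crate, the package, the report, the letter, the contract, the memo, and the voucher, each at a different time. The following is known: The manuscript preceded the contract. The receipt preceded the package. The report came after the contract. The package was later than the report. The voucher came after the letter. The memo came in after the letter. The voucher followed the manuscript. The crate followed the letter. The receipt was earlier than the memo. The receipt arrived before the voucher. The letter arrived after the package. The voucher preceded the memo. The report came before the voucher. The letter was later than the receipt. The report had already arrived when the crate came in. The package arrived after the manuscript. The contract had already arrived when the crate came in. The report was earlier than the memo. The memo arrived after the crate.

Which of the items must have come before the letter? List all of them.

the contract, the manuscript, the package, the receipt, the report

Directly stated before the letter: the package and the receipt.
The contract reaches the letter via the contract → the report → the package → the letter.
The manuscript reaches the letter via the manuscript → the package → the letter.
The report reaches the letter via the report → the package → the letter.
No chain forces the memo (or any of the others) ahead of the letter.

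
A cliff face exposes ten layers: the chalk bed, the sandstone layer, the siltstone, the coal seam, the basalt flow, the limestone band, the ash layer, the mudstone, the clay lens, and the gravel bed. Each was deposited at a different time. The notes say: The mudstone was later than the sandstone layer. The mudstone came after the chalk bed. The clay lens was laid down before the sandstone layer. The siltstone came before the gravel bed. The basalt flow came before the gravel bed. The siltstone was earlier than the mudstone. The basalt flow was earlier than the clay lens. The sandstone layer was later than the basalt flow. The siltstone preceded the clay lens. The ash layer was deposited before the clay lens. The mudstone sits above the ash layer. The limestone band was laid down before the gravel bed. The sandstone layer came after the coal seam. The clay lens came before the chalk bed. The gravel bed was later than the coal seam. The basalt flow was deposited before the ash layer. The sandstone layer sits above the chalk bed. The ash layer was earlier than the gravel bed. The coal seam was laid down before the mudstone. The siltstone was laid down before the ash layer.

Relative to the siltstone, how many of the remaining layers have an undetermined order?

3

Forced after the siltstone: the ash layer, the chalk bed, the clay lens, the gravel bed, the mudstone, and the sandstone layer.
That leaves the basalt flow, the coal seam, and the limestone band with no forced order relative to the siltstone — 3.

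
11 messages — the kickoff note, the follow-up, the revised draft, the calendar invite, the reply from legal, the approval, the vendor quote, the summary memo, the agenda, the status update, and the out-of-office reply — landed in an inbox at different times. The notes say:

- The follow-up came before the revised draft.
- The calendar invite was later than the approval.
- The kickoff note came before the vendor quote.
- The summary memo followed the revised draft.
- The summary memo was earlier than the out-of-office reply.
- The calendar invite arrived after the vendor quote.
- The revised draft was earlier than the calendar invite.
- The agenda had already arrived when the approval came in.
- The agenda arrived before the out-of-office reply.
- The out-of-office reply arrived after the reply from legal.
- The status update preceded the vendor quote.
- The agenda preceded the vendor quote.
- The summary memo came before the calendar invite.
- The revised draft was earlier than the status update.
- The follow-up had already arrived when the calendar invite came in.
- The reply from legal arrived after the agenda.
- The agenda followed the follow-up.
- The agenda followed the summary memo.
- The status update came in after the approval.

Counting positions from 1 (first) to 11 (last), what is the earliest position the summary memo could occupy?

3

The follow-up and the revised draft must both come before the summary memo — 2 forced predecessors.
Nothing else is forced ahead of the summary memo, so its earliest slot is position 2 + 1 = 3.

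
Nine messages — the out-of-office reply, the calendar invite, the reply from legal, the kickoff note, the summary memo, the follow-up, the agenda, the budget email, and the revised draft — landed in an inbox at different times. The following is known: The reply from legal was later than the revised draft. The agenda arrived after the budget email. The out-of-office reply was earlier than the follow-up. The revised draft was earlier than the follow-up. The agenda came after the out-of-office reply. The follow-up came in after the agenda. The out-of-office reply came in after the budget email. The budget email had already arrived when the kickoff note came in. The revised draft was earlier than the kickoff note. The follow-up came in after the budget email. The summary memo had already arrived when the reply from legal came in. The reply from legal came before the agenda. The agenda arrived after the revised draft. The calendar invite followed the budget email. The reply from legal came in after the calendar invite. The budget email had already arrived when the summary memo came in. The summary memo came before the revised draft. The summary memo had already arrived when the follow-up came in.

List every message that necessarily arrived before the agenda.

the budget email, the calendar invite, the out-of-office reply, the reply from legal, the revised draft, the summary memo

Directly stated before the agenda: the budget email, the out-of-office reply, the reply from legal, and the revised draft.
The calendar invite reaches the agenda via the calendar invite → the reply from legal → the agenda.
The summary memo reaches the agenda via the summary memo → the reply from legal → the agenda.
No chain forces the kickoff note (or any of the others) ahead of the agenda.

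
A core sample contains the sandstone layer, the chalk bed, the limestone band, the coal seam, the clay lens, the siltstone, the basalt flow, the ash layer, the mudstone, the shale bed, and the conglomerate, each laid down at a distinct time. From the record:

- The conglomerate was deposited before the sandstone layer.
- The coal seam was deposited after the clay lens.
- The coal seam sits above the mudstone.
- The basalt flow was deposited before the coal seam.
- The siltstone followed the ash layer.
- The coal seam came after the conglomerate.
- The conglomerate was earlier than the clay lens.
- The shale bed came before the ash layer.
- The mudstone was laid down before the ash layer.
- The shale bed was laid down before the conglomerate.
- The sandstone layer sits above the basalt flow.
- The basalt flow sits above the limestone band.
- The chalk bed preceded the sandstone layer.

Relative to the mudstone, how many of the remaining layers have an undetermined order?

Forced after the mudstone: the ash layer, the coal seam, and the siltstone.
That leaves the basalt flow, the chalk bed, the clay lens, the conglomerate, the limestone band, the sandstone layer, and the shale bed with no forced order relative to the mudstone — 7.

7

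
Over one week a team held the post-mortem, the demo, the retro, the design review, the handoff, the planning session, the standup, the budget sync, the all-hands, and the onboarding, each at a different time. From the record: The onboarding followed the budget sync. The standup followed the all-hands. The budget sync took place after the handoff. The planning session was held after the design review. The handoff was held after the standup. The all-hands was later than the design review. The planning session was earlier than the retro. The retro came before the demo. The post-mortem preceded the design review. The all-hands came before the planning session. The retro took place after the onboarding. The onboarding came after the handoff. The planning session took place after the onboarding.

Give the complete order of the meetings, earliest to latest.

the post-mortem, the design review, the all-hands, the standup, the handoff, the budget sync, the onboarding, the planning session, the retro, the demo

The constraints fix every adjacent pair, so only one ordering works:
the post-mortem → the design review → the all-hands → the standup → the handoff → the budget sync → the onboarding → the planning session → the retro → the demo.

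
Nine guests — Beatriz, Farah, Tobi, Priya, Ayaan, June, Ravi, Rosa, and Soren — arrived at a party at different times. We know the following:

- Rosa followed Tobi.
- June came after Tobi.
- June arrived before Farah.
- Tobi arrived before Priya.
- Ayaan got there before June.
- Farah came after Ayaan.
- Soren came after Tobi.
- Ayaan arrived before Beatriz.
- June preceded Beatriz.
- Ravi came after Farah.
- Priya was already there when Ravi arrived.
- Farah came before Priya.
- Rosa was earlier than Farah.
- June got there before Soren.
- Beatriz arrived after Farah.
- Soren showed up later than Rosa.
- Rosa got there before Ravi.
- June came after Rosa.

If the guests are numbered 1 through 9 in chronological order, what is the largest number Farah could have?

6

Farah must come before Beatriz, Priya, and Ravi — 3 guests forced after them.
Everything else can be placed before Farah in some valid order, so Farah can sit as late as position 9 − 3 = 6.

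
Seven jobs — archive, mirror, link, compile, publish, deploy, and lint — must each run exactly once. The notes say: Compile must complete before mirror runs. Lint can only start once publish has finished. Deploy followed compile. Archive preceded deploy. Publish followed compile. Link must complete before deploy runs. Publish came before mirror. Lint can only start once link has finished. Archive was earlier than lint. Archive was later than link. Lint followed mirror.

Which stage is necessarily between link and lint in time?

archive

Tracing the constraints gives link → archive → lint, so archive sits after link and before lint.
No other stage is forced both after link and before lint.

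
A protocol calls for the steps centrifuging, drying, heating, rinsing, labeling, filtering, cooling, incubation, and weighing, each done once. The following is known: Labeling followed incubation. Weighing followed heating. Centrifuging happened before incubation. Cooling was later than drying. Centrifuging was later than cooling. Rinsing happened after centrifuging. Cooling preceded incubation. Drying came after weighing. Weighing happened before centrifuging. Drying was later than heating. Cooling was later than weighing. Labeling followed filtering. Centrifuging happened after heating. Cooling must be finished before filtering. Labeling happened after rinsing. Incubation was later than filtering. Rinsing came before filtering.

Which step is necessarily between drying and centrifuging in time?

cooling

Tracing the constraints gives drying → cooling → centrifuging, so cooling sits after drying and before centrifuging.
No other step is forced both after drying and before centrifuging.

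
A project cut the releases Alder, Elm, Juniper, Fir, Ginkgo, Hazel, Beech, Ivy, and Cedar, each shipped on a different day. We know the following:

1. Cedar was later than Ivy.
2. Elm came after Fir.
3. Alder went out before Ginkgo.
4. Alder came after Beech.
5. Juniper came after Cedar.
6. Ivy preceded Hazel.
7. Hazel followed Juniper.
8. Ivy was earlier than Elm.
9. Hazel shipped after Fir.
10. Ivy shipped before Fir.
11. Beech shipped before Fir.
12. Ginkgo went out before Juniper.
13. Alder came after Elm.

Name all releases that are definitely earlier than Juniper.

Directly stated before Juniper: Cedar and Ginkgo.
Alder reaches Juniper via Alder → Ginkgo → Juniper.
Beech reaches Juniper via Beech → Alder → Ginkgo → Juniper.
Elm reaches Juniper via Elm → Alder → Ginkgo → Juniper.
Likewise Fir and Ivy each reach Juniper by chaining the stated constraints.
No chain forces Hazel ahead of Juniper.

Alder, Beech, Cedar, Elm, Fir, Ginkgo, Ivy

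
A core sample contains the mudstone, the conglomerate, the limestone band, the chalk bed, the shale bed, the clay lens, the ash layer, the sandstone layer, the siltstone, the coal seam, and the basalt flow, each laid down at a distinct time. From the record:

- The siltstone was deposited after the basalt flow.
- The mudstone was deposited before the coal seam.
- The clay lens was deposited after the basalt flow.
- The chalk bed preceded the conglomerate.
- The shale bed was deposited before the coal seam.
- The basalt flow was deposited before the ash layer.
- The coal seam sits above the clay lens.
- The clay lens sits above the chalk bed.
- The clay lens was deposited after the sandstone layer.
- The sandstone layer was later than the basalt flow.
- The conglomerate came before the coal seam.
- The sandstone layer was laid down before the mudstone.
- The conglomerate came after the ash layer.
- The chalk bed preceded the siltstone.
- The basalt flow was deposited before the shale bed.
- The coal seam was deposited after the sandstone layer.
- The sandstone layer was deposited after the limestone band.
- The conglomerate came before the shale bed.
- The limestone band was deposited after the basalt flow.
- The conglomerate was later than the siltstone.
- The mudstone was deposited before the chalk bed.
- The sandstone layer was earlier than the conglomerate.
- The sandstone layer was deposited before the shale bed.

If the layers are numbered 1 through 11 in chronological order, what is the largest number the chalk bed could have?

The chalk bed must come before the clay lens, the coal seam, the conglomerate, the shale bed, and the siltstone — 5 layers forced after it.
Everything else can be placed before the chalk bed in some valid order, so the chalk bed can sit as late as position 11 − 5 = 6.

6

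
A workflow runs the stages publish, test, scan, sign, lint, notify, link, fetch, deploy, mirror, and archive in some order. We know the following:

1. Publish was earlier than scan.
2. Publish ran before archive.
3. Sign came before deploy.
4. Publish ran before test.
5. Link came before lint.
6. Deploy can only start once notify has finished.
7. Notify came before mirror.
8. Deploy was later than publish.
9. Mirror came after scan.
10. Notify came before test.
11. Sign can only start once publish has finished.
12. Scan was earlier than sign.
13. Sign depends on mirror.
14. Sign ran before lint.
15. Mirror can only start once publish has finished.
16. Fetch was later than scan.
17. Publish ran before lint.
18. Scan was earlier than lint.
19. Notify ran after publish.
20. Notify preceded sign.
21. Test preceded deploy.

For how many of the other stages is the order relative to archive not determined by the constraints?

Forced before archive: publish.
That leaves deploy, fetch, link, lint, mirror, notify, scan, sign, and test with no forced order relative to archive — 9.

9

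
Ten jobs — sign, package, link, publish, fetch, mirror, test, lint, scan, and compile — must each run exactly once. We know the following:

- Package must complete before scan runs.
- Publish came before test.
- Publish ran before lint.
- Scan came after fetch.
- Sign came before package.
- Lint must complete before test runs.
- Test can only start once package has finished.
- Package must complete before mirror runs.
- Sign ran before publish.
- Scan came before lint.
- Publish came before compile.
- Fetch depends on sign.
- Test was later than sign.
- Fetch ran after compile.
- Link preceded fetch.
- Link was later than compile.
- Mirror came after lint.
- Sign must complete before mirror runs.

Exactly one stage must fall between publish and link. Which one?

compile

Tracing the constraints gives publish → compile → link, so compile sits after publish and before link.
No other stage is forced both after publish and before link.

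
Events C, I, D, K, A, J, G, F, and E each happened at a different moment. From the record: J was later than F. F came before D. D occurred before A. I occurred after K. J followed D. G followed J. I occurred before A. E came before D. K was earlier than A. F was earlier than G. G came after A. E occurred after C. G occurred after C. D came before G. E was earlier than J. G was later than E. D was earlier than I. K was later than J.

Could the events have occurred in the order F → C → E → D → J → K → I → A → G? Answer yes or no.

yes

Check each stated constraint against the proposed order — e.g. C is ahead of G; F is ahead of G. Every pair is in the required order; nothing is violated.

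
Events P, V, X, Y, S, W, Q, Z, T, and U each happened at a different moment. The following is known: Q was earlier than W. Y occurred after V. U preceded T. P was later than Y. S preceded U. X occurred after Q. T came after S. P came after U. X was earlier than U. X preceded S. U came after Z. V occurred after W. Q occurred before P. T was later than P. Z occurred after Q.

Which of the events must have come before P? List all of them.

Q, S, U, V, W, X, Y, Z

Directly stated before P: Q, U, and Y.
S reaches P via S → U → P.
V reaches P via V → Y → P.
W reaches P via W → V → Y → P.
Likewise X and Z each reach P by chaining the stated constraints.
No chain forces T ahead of P.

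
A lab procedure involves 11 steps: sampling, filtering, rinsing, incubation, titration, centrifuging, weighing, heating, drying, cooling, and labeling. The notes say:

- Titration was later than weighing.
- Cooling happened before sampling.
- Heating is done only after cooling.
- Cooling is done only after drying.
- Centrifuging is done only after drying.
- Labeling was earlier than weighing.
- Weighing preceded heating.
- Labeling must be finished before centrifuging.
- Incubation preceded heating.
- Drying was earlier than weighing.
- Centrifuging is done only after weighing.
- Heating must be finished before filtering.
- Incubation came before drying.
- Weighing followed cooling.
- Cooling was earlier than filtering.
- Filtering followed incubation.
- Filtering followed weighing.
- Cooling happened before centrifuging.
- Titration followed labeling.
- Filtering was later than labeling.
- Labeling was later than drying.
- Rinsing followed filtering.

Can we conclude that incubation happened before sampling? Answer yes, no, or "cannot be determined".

yes

Chain the constraints: incubation → drying → cooling → sampling. Each link is directly stated, so incubation comes before sampling.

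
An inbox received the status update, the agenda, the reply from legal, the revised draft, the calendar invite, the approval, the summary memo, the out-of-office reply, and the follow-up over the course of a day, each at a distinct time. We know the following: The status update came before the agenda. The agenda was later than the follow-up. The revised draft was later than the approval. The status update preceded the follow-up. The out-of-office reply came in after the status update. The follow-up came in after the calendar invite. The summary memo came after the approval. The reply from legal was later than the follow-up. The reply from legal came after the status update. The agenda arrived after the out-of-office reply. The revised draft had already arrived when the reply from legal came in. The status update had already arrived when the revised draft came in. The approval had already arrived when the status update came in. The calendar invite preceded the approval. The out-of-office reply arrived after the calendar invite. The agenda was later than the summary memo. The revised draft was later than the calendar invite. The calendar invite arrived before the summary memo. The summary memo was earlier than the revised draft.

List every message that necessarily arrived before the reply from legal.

Directly stated before the reply from legal: the follow-up, the revised draft, and the status update.
The approval reaches the reply from legal via the approval → the status update → the reply from legal.
The calendar invite reaches the reply from legal via the calendar invite → the revised draft → the reply from legal.
The summary memo reaches the reply from legal via the summary memo → the revised draft → the reply from legal.

the approval, the calendar invite, the follow-up, the revised draft, the status update, the summary memo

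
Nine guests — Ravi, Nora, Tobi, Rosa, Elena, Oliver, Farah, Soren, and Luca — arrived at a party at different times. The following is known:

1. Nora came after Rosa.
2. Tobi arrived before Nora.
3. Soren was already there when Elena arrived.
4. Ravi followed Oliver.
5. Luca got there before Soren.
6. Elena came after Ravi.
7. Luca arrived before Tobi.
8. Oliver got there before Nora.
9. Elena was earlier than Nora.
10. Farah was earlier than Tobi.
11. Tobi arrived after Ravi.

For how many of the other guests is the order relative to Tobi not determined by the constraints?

3

Forced before Tobi: Farah, Luca, Oliver, and Ravi; forced after Tobi: Nora.
That leaves Elena, Rosa, and Soren with no forced order relative to Tobi — 3.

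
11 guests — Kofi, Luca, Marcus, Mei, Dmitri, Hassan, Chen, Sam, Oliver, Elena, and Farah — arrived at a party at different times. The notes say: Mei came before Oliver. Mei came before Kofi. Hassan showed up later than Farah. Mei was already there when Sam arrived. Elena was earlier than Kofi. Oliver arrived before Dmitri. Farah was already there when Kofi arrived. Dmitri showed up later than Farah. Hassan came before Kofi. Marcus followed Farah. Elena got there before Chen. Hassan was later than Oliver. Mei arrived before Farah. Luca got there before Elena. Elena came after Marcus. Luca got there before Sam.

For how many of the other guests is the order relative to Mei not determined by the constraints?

1

Forced after Mei: Chen, Dmitri, Elena, Farah, Hassan, Kofi, Marcus, Oliver, and Sam.
That leaves Luca with no forced order relative to Mei — 1.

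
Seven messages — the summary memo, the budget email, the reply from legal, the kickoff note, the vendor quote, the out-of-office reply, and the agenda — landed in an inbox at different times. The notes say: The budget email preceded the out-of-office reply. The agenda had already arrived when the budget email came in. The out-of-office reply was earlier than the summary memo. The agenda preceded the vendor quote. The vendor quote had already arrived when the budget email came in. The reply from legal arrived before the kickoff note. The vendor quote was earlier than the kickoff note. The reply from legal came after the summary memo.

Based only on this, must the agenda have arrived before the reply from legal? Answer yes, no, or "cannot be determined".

Chain the constraints: the agenda → the budget email → the out-of-office reply → the summary memo → the reply from legal. Each link is directly stated, so the agenda comes before the reply from legal.

yes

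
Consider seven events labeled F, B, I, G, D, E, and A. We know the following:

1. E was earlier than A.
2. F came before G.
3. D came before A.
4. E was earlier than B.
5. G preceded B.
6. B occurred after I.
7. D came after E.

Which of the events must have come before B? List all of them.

E, F, G, I

Directly stated before B: E, G, and I.
F reaches B via F → G → B.
No chain forces D (or any of the others) ahead of B.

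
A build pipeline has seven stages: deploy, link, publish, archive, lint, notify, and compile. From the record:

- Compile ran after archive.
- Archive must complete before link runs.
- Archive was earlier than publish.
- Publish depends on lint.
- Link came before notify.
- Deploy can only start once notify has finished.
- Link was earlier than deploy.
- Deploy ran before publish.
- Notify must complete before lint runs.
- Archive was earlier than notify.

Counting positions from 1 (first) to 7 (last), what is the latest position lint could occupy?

Lint must come before publish — 1 stage forced after it.
Everything else can be placed before lint in some valid order, so lint can sit as late as position 7 − 1 = 6.

6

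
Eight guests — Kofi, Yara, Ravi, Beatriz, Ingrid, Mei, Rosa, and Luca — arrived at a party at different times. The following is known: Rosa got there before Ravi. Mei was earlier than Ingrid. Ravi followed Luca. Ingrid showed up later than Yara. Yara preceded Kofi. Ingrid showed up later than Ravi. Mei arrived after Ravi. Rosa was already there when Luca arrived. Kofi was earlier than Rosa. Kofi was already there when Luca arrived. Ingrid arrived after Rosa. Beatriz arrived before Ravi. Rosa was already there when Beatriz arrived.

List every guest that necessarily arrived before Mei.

Directly stated before Mei: Ravi.
Beatriz reaches Mei via Beatriz → Ravi → Mei.
Kofi reaches Mei via Kofi → Rosa → Ravi → Mei.
Luca reaches Mei via Luca → Ravi → Mei.
Likewise Rosa and Yara each reach Mei by chaining the stated constraints.

Beatriz, Kofi, Luca, Ravi, Rosa, Yara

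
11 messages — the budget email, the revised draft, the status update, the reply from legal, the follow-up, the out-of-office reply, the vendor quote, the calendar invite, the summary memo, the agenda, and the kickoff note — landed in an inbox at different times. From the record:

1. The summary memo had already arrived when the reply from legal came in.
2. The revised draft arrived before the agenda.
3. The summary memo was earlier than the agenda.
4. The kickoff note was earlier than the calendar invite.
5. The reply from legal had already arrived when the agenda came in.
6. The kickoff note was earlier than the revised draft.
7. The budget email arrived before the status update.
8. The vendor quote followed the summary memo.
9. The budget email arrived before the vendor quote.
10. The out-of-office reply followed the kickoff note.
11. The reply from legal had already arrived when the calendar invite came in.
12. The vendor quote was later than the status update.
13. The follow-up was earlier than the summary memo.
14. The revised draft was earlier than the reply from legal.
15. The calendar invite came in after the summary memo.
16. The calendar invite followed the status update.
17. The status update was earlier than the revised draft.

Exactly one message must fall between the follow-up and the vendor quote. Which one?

the summary memo

Tracing the constraints gives the follow-up → the summary memo → the vendor quote, so the summary memo sits after the follow-up and before the vendor quote.
No other message is forced both after the follow-up and before the vendor quote.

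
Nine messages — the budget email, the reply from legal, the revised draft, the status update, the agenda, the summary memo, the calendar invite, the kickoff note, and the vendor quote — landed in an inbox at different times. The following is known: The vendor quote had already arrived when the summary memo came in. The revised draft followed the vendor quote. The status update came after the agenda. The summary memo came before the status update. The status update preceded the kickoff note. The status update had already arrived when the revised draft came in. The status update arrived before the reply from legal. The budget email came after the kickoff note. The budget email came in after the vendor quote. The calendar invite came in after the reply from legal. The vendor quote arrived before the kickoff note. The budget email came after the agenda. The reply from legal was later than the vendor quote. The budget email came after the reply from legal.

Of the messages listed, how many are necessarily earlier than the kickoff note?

Directly stated before the kickoff note: the status update and the vendor quote.
The agenda reaches the kickoff note via the agenda → the status update → the kickoff note.
The summary memo reaches the kickoff note via the summary memo → the status update → the kickoff note.
No chain forces the budget email (or any of the others) ahead of the kickoff note.
That's the agenda, the status update, the summary memo, and the vendor quote — 4 in all.

4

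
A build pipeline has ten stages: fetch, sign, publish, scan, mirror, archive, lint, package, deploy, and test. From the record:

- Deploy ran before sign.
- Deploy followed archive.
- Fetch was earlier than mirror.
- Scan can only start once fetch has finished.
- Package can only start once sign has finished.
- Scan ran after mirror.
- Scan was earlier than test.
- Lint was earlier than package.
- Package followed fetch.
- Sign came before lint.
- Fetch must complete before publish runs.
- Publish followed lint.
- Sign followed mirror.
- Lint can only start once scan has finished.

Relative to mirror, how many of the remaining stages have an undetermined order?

Forced before mirror: fetch; forced after mirror: lint, package, publish, scan, sign, and test.
That leaves archive and deploy with no forced order relative to mirror — 2.

2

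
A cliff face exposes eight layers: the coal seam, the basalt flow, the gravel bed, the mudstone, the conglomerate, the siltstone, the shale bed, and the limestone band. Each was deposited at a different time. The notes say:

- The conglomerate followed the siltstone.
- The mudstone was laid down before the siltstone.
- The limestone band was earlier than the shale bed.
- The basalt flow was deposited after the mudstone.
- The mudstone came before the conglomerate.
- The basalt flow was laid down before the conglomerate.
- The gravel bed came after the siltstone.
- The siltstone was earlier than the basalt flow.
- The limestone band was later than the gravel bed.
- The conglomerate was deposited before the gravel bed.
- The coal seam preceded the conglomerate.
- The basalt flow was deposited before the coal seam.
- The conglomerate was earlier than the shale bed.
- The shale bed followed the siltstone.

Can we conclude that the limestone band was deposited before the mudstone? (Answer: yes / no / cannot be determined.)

Tracing the constraints gives the mudstone → the siltstone → the gravel bed → the limestone band, so the mudstone must come before the limestone band.
That means the limestone band cannot be before the mudstone.

no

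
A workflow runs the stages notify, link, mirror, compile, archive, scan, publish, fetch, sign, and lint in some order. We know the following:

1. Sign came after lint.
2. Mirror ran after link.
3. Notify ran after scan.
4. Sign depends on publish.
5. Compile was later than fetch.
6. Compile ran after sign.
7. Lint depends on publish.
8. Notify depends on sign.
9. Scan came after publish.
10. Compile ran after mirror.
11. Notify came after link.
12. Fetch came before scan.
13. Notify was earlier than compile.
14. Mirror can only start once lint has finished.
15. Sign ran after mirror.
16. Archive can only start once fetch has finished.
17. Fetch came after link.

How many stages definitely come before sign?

Directly stated before sign: lint, mirror, and publish.
Link reaches sign via link → mirror → sign.
No chain forces fetch (or any of the others) ahead of sign.
That's link, lint, mirror, and publish — 4 in all.

4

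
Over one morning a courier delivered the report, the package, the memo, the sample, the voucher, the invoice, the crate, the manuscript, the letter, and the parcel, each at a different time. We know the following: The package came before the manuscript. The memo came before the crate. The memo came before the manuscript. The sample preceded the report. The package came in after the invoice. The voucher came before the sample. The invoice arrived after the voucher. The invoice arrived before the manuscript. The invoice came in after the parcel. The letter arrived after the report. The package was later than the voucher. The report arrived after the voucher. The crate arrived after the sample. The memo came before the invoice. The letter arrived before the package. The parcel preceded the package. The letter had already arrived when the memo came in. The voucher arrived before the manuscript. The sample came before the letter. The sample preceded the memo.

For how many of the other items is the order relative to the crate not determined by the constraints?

4

Forced before the crate: the letter, the memo, the report, the sample, and the voucher.
That leaves the invoice, the manuscript, the package, and the parcel with no forced order relative to the crate — 4.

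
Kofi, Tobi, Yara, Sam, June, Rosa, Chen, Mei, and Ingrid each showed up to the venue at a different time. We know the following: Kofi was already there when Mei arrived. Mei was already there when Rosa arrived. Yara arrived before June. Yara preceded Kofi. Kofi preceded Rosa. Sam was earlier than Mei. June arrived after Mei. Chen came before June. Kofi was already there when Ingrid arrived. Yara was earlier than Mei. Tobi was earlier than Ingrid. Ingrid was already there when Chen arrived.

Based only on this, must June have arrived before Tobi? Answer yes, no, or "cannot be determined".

no

Tracing the constraints gives Tobi → Ingrid → Chen → June, so Tobi must come before June.
That means June cannot be before Tobi.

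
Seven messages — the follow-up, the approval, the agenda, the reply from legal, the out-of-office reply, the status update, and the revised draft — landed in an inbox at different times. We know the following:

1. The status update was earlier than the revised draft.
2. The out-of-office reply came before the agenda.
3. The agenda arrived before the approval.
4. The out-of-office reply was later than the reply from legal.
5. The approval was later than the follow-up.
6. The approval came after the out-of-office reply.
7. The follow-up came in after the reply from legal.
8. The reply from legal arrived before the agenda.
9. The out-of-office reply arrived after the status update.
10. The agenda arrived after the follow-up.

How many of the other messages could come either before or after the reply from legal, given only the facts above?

Forced after the reply from legal: the agenda, the approval, the follow-up, and the out-of-office reply.
That leaves the revised draft and the status update with no forced order relative to the reply from legal — 2.

2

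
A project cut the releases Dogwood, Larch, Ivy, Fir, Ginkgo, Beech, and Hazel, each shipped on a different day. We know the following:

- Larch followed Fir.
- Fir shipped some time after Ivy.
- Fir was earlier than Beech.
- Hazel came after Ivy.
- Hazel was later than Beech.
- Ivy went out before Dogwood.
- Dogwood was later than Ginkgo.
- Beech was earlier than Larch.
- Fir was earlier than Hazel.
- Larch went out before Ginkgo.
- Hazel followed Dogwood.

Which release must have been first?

Ivy has a chain of constraints placing it before every other release, so Ivy must be first.

Ivy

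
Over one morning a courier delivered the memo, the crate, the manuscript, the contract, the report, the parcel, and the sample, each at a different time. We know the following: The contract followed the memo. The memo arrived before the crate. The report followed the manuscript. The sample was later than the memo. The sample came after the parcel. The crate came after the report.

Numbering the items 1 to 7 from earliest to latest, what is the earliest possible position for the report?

The manuscript must come before the report — 1 forced predecessor.
Nothing else is forced ahead of the report, so its earliest slot is position 1 + 1 = 2.

2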